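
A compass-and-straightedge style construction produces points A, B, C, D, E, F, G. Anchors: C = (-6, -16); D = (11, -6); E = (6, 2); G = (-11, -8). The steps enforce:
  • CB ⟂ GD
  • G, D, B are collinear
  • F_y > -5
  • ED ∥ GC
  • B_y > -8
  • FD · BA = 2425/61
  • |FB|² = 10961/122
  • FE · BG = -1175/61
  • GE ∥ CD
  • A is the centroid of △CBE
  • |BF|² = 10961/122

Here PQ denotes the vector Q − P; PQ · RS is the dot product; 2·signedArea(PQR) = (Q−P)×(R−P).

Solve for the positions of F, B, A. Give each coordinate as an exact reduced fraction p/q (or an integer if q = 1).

A = (-275/122, -879/122)
B = (-825/122, -929/122)
F = (2, -4)

1. B_x = -825/122  [G, D, B are collinear ∩ CB ⟂ GD]
2. B_y = -929/122  [G, D, B are collinear ∩ CB ⟂ GD]
   → B = (-825/122, -929/122)
3. A_x = -275/122  [A is the centroid of △CBE]
4. A_y = -879/122  [A is the centroid of △CBE]
   → A = (-275/122, -879/122)
5. F_x = 2  [line -275/61·x + -25/61·y + 450/61 = 0 ∩ |FB|² = 10961/122]
6. F_y = -4  [line -275/61·x + -25/61·y + 450/61 = 0 ∩ |FB|² = 10961/122]
   → F = (2, -4)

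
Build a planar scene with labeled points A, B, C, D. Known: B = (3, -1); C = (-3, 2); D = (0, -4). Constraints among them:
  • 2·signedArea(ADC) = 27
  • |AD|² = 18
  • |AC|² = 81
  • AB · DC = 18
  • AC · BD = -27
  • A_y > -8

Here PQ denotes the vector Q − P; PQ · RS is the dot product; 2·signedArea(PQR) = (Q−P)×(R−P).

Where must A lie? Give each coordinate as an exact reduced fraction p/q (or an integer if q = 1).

1. A_x = -3  [AB · DC = 18 ∩ AC · BD = -27]
2. A_y = -7  [AB · DC = 18 ∩ AC · BD = -27]
   → A = (-3, -7)

A = (-3, -7)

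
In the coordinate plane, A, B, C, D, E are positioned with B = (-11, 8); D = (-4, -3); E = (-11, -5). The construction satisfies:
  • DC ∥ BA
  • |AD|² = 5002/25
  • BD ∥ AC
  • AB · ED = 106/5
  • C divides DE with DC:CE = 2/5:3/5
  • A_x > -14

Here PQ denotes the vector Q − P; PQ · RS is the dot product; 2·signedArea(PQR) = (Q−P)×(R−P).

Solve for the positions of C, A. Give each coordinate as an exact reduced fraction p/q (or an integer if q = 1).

1. C_x = -34/5  [C divides DE with DC:CE = 2/5:3/5]
2. C_y = -19/5  [C divides DE with DC:CE = 2/5:3/5]
   → C = (-34/5, -19/5)
3. A_x = -69/5  [BD ∥ AC ∩ DC ∥ BA]
4. A_y = 36/5  [BD ∥ AC ∩ DC ∥ BA]
   → A = (-69/5, 36/5)

A = (-69/5, 36/5)
C = (-34/5, -19/5)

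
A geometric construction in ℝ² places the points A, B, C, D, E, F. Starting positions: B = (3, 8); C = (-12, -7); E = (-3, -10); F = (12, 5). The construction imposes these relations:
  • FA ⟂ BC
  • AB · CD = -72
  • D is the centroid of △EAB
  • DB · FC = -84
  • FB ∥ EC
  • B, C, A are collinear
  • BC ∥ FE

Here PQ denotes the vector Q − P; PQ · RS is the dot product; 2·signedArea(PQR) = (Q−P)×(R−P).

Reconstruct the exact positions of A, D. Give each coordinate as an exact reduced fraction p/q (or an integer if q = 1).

A = (6, 11)
D = (2, 3)

1. A_x = 6  [B, C, A are collinear ∩ FA ⟂ BC]
2. A_y = 11  [B, C, A are collinear ∩ FA ⟂ BC]
   → A = (6, 11)
3. D_x = 2  [D is the centroid of △EAB]
4. D_y = 3  [D is the centroid of △EAB]
   → D = (2, 3)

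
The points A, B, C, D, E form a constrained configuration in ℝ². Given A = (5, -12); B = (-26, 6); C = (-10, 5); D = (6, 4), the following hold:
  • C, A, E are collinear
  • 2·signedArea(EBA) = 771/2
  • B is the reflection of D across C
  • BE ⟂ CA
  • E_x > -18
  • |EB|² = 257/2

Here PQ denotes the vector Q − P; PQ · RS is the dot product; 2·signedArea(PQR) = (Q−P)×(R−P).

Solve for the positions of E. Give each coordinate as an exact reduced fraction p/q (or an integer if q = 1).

E = (-35/2, 27/2)

1. E_x = -35/2  [C, A, E are collinear ∩ BE ⟂ CA]
2. E_y = 27/2  [C, A, E are collinear ∩ BE ⟂ CA]
   → E = (-35/2, 27/2)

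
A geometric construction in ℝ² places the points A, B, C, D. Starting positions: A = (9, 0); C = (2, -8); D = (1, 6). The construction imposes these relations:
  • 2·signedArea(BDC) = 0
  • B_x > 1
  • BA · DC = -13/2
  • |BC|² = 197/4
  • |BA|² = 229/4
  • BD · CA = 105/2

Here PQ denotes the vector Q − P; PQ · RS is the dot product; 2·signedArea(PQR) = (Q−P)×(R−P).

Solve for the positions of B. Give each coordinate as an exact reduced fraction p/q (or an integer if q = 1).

B = (3/2, -1)

1. B_x = 3/2  [2·signedArea(BDC) = 0 ∩ BD · CA = 105/2]
2. B_y = -1  [2·signedArea(BDC) = 0 ∩ BD · CA = 105/2]
   → B = (3/2, -1)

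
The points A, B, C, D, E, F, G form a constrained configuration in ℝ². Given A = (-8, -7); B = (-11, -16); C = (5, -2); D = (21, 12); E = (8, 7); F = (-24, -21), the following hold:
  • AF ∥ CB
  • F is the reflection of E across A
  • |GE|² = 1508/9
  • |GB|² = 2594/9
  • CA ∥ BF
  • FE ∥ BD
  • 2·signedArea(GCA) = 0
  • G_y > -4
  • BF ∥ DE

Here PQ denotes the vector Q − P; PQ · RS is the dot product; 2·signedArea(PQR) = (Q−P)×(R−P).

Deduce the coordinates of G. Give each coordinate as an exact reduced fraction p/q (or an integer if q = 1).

G = (2/3, -11/3)

1. G_x = 2/3  [line 5·x + -13·y + -51 = 0 ∩ |GB|² = 2594/9]
2. G_y = -11/3  [line 5·x + -13·y + -51 = 0 ∩ |GB|² = 2594/9]
   → G = (2/3, -11/3)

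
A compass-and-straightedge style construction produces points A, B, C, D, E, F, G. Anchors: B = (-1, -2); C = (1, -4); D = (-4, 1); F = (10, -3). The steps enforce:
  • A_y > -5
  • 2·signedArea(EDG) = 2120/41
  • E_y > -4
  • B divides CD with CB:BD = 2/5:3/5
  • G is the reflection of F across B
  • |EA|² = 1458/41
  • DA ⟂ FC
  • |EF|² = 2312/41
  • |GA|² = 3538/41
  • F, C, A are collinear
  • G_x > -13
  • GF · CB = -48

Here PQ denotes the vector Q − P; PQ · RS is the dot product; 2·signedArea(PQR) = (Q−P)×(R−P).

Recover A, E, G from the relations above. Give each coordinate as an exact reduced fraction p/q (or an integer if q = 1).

1. A_x = -139/41  [F, C, A are collinear ∩ DA ⟂ FC]
2. A_y = -184/41  [F, C, A are collinear ∩ DA ⟂ FC]
   → A = (-139/41, -184/41)
3. G_x = -12  [G is the reflection of F across B]
4. G_y = -1  [G is the reflection of F across B]
   → G = (-12, -1)
5. E_x = 104/41  [line 2·x + -8·y + -1464/41 = 0 ∩ |EA|² = 1458/41]
6. E_y = -157/41  [line 2·x + -8·y + -1464/41 = 0 ∩ |EA|² = 1458/41]
   → E = (104/41, -157/41)

A = (-139/41, -184/41)
E = (104/41, -157/41)
G = (-12, -1)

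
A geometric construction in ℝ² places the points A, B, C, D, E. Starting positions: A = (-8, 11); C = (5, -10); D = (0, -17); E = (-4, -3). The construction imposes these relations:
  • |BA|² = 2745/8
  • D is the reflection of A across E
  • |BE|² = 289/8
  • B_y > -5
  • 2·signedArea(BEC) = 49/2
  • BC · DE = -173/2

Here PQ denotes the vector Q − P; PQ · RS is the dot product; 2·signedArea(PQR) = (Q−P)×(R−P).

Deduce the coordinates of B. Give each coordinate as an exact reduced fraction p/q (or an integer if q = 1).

B = (7/4, -19/4)

1. B_x = 7/4  [2·signedArea(BEC) = 49/2 ∩ BC · DE = -173/2]
2. B_y = -19/4  [2·signedArea(BEC) = 49/2 ∩ BC · DE = -173/2]
   → B = (7/4, -19/4)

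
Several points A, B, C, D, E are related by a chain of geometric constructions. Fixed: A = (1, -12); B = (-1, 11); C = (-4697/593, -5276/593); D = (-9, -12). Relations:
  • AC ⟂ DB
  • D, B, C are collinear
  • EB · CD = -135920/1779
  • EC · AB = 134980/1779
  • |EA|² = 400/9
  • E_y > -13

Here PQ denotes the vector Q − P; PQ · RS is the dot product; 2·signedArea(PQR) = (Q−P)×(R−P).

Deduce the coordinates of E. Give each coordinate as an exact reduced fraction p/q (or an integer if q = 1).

1. E_x = -17/3  [EB · CD = -135920/1779 ∩ EC · AB = 134980/1779]
2. E_y = -12  [EB · CD = -135920/1779 ∩ EC · AB = 134980/1779]
   → E = (-17/3, -12)

E = (-17/3, -12)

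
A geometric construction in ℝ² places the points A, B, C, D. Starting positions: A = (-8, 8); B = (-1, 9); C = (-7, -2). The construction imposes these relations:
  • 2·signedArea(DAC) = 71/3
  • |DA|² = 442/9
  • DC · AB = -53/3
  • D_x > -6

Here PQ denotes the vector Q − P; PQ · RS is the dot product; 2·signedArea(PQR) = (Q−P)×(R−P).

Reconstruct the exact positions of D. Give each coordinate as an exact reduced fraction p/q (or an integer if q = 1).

D = (-5, 5/3)

1. D_x = -5  [DC · AB = -53/3 ∩ 2·signedArea(DAC) = 71/3]
2. D_y = 5/3  [DC · AB = -53/3 ∩ 2·signedArea(DAC) = 71/3]
   → D = (-5, 5/3)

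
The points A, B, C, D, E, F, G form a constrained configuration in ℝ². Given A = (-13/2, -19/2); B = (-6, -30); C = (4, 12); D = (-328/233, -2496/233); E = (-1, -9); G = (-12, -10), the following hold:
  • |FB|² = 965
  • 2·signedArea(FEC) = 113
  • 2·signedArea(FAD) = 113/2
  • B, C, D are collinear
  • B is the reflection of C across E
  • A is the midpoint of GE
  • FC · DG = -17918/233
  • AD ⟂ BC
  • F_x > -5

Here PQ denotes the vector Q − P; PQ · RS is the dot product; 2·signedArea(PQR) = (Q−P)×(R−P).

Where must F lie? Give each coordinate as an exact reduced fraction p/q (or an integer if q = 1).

F = (-4, 1)

1. F_x = -4  [2·signedArea(FEC) = 113 ∩ 2·signedArea(FAD) = 113/2]
2. F_y = 1  [2·signedArea(FEC) = 113 ∩ 2·signedArea(FAD) = 113/2]
   → F = (-4, 1)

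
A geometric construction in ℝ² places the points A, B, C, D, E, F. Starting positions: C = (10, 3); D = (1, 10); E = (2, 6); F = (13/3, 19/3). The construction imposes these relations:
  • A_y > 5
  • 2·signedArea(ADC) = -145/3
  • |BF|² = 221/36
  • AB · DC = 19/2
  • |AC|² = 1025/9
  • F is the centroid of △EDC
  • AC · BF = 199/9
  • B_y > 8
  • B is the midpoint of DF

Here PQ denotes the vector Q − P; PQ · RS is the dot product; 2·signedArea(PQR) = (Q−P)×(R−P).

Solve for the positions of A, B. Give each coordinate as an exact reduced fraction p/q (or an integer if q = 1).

1. A_x = -1/3  [line 7·x + 9·y + -146/3 = 0 ∩ |AC|² = 1025/9]
2. A_y = 17/3  [line 7·x + 9·y + -146/3 = 0 ∩ |AC|² = 1025/9]
   → A = (-1/3, 17/3)
3. B_x = 8/3  [AC · BF = 199/9 ∩ B is the midpoint of DF]
4. B_y = 49/6  [AC · BF = 199/9 ∩ B is the midpoint of DF]
   → B = (8/3, 49/6)

A = (-1/3, 17/3)
B = (8/3, 49/6)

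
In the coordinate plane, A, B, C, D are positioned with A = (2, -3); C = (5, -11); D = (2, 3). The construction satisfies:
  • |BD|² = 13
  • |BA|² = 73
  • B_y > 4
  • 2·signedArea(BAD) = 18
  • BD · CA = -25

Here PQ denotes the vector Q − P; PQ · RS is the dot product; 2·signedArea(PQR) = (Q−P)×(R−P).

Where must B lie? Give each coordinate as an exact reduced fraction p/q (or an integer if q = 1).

1. B_x = -1  [BD · CA = -25 ∩ 2·signedArea(BAD) = 18]
2. B_y = 5  [BD · CA = -25 ∩ 2·signedArea(BAD) = 18]
   → B = (-1, 5)

B = (-1, 5)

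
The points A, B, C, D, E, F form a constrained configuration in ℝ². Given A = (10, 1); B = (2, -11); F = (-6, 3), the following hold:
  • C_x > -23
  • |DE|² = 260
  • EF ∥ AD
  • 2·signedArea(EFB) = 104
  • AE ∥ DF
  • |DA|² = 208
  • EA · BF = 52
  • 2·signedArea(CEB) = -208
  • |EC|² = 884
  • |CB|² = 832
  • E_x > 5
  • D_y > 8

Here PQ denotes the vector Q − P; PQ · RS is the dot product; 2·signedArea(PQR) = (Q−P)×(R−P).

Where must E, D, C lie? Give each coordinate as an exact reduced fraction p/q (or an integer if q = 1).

C = (-22, 5)
D = (-2, 9)
E = (6, -5)

1. E_x = 6  [EA · BF = 52 ∩ 2·signedArea(EFB) = 104]
2. E_y = -5  [EA · BF = 52 ∩ 2·signedArea(EFB) = 104]
   → E = (6, -5)
3. D_x = -2  [AE ∥ DF ∩ EF ∥ AD]
4. D_y = 9  [AE ∥ DF ∩ EF ∥ AD]
   → D = (-2, 9)
5. C_x = -22  [line 6·x + -4·y + 152 = 0 ∩ |CB|² = 832]
6. C_y = 5  [line 6·x + -4·y + 152 = 0 ∩ |CB|² = 832]
   → C = (-22, 5)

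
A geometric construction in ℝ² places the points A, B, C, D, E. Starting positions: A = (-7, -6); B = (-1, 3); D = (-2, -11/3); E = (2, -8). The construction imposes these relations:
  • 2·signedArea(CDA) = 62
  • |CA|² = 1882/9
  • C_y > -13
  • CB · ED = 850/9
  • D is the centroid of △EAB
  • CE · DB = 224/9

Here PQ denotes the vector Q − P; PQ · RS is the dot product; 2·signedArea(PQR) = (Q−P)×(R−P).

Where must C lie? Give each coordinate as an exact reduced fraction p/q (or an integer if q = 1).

1. C_x = 6  [CE · DB = 224/9 ∩ 2·signedArea(CDA) = 62]
2. C_y = -37/3  [CE · DB = 224/9 ∩ 2·signedArea(CDA) = 62]
   → C = (6, -37/3)

C = (6, -37/3)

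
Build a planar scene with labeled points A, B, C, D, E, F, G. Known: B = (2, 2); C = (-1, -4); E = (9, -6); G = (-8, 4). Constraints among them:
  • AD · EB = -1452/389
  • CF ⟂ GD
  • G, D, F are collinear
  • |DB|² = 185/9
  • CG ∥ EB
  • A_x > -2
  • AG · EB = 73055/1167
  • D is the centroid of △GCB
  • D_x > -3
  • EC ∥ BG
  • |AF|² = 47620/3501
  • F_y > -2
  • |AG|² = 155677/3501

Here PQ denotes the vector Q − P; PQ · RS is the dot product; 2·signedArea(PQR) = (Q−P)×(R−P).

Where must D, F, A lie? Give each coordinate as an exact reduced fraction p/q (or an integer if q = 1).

A = (-2063/1167, 1900/1167)
D = (-7/3, 2/3)
F = (271/389, -434/389)

1. D_x = -7/3  [D is the centroid of △GCB]
2. D_y = 2/3  [D is the centroid of △GCB]
   → D = (-7/3, 2/3)
3. F_x = 271/389  [G, D, F are collinear ∩ CF ⟂ GD]
4. F_y = -434/389  [G, D, F are collinear ∩ CF ⟂ GD]
   → F = (271/389, -434/389)
5. A_x = -2063/1167  [line 7·x + -8·y + 29641/1167 = 0 ∩ |AG|² = 155677/3501]
6. A_y = 1900/1167  [line 7·x + -8·y + 29641/1167 = 0 ∩ |AG|² = 155677/3501]
   → A = (-2063/1167, 1900/1167)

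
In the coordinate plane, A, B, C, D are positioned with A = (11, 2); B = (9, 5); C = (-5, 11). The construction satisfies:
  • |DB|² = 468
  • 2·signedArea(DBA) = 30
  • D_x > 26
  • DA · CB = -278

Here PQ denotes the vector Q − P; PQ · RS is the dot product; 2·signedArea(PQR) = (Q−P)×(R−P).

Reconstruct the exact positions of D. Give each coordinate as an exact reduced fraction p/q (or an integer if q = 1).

D = (27, -7)

1. D_x = 27  [2·signedArea(DBA) = 30 ∩ DA · CB = -278]
2. D_y = -7  [2·signedArea(DBA) = 30 ∩ DA · CB = -278]
   → D = (27, -7)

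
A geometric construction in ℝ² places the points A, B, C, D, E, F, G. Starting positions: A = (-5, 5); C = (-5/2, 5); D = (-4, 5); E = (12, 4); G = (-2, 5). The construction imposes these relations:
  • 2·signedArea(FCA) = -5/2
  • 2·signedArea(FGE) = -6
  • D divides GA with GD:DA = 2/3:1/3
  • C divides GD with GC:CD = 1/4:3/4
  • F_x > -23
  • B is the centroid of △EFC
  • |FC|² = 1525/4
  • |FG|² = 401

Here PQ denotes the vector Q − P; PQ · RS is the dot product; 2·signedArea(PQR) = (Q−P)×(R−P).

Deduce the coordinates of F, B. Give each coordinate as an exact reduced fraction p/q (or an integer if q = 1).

B = (-25/6, 5)
F = (-22, 6)

1. F_x = -22  [2·signedArea(FCA) = -5/2 ∩ 2·signedArea(FGE) = -6]
2. F_y = 6  [2·signedArea(FCA) = -5/2 ∩ 2·signedArea(FGE) = -6]
   → F = (-22, 6)
3. B_x = -25/6  [B is the centroid of △EFC]
4. B_y = 5  [B is the centroid of △EFC]
   → B = (-25/6, 5)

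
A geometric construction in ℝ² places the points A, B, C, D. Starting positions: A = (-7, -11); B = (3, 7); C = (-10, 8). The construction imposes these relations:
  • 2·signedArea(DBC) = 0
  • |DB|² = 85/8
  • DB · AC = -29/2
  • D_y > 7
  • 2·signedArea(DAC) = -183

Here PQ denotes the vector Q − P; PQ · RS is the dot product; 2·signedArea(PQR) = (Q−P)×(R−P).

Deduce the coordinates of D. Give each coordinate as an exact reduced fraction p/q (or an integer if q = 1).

D = (-1/4, 29/4)

1. D_x = -1/4  [2·signedArea(DBC) = 0 ∩ DB · AC = -29/2]
2. D_y = 29/4  [2·signedArea(DBC) = 0 ∩ DB · AC = -29/2]
   → D = (-1/4, 29/4)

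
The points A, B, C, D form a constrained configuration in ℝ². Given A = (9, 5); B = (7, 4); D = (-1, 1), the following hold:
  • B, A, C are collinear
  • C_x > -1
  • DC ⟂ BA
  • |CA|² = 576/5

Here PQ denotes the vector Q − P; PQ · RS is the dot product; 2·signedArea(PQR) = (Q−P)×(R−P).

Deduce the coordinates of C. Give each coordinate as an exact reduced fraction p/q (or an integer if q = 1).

1. C_x = -3/5  [B, A, C are collinear ∩ DC ⟂ BA]
2. C_y = 1/5  [B, A, C are collinear ∩ DC ⟂ BA]
   → C = (-3/5, 1/5)

C = (-3/5, 1/5)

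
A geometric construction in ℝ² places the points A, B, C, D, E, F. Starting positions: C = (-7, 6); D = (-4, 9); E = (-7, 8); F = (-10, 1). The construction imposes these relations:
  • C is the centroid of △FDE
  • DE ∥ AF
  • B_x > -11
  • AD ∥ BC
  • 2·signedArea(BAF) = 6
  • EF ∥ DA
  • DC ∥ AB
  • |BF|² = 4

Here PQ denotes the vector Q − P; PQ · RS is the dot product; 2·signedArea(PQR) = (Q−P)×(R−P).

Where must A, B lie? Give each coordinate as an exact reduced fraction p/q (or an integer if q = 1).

1. A_x = -7  [DE ∥ AF ∩ EF ∥ DA]
2. A_y = 2  [DE ∥ AF ∩ EF ∥ DA]
   → A = (-7, 2)
3. B_x = -10  [AD ∥ BC ∩ DC ∥ AB]
4. B_y = -1  [AD ∥ BC ∩ DC ∥ AB]
   → B = (-10, -1)

A = (-7, 2)
B = (-10, -1)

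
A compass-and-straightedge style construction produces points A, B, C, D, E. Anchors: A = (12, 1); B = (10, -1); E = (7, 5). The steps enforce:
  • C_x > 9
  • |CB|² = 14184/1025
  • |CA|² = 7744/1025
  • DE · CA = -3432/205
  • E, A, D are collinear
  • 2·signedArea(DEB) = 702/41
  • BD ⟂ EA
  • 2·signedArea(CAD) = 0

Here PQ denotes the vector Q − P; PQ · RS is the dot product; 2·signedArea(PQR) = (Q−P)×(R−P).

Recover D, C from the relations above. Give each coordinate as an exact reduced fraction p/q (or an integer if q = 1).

1. D_x = 482/41  [E, A, D are collinear ∩ BD ⟂ EA]
2. D_y = 49/41  [E, A, D are collinear ∩ BD ⟂ EA]
   → D = (482/41, 49/41)
3. C_x = 404/41  [2·signedArea(CAD) = 0 ∩ DE · CA = -3432/205]
4. C_y = 557/205  [2·signedArea(CAD) = 0 ∩ DE · CA = -3432/205]
   → C = (404/41, 557/205)

C = (404/41, 557/205)
D = (482/41, 49/41)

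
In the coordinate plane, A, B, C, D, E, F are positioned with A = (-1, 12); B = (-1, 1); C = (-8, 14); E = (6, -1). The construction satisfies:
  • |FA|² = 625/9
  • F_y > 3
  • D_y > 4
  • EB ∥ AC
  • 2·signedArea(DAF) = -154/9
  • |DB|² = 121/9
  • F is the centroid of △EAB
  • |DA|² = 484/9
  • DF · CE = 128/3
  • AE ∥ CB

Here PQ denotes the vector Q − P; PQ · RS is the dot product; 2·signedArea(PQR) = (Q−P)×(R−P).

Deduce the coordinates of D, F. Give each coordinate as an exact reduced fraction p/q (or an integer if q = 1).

1. F_x = 4/3  [F is the centroid of △EAB]
2. F_y = 4  [F is the centroid of △EAB]
   → F = (4/3, 4)
3. D_x = -1  [2·signedArea(DAF) = -154/9 ∩ DF · CE = 128/3]
4. D_y = 14/3  [2·signedArea(DAF) = -154/9 ∩ DF · CE = 128/3]
   → D = (-1, 14/3)

D = (-1, 14/3)
F = (4/3, 4)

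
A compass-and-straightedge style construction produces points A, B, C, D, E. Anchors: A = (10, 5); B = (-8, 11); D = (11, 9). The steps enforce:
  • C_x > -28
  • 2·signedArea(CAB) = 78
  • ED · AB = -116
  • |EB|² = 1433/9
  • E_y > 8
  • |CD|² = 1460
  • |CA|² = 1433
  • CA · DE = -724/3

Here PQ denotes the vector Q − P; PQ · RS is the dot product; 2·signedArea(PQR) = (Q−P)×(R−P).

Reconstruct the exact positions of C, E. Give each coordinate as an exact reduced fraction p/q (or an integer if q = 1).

C = (-27, 13)
E = (13/3, 25/3)

1. E_x = 13/3  [line 18·x + -6·y + -28 = 0 ∩ |EB|² = 1433/9]
2. E_y = 25/3  [line 18·x + -6·y + -28 = 0 ∩ |EB|² = 1433/9]
   → E = (13/3, 25/3)
3. C_x = -27  [CA · DE = -724/3 ∩ 2·signedArea(CAB) = 78]
4. C_y = 13  [CA · DE = -724/3 ∩ 2·signedArea(CAB) = 78]
   → C = (-27, 13)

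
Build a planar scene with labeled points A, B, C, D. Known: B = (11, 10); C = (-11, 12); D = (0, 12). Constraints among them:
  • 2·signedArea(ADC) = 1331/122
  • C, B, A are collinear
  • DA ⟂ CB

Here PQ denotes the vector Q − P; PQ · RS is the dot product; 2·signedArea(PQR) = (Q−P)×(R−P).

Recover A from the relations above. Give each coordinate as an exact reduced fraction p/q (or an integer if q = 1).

1. A_x = -11/122  [C, B, A are collinear ∩ DA ⟂ CB]
2. A_y = 1343/122  [C, B, A are collinear ∩ DA ⟂ CB]
   → A = (-11/122, 1343/122)

A = (-11/122, 1343/122)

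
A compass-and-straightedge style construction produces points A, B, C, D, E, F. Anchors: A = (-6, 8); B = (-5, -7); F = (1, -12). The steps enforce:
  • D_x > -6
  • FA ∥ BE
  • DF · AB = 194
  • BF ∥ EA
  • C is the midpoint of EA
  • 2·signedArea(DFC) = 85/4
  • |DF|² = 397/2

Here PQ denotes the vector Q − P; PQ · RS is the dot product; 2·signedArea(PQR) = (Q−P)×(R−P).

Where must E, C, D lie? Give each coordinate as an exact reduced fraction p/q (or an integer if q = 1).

1. E_x = -12  [BF ∥ EA ∩ FA ∥ BE]
2. E_y = 13  [BF ∥ EA ∩ FA ∥ BE]
   → E = (-12, 13)
3. C_x = -9  [C is the midpoint of EA]
4. C_y = 21/2  [C is the midpoint of EA]
   → C = (-9, 21/2)
5. D_x = -11/2  [DF · AB = 194 ∩ 2·signedArea(DFC) = 85/4]
6. D_y = 1/2  [DF · AB = 194 ∩ 2·signedArea(DFC) = 85/4]
   → D = (-11/2, 1/2)

C = (-9, 21/2)
D = (-11/2, 1/2)
E = (-12, 13)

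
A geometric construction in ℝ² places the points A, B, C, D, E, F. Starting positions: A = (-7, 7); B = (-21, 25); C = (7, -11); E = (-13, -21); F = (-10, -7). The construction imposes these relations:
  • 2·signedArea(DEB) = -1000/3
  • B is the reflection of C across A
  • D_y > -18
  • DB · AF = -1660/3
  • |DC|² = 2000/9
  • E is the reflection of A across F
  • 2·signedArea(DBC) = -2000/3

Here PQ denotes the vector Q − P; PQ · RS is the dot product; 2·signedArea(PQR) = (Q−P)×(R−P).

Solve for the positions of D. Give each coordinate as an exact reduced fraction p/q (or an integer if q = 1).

D = (-19/3, -53/3)

1. D_x = -19/3  [2·signedArea(DBC) = -2000/3 ∩ DB · AF = -1660/3]
2. D_y = -53/3  [2·signedArea(DBC) = -2000/3 ∩ DB · AF = -1660/3]
   → D = (-19/3, -53/3)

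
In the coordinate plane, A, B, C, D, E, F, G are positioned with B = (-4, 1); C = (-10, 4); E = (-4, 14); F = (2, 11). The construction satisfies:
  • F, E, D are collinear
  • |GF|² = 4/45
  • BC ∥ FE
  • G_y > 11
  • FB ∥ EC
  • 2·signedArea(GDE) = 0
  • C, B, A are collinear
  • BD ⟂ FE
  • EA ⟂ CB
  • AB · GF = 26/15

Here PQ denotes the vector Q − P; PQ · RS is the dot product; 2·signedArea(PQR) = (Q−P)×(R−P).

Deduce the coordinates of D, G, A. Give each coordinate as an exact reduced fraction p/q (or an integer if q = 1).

1. D_x = 6/5  [F, E, D are collinear ∩ BD ⟂ FE]
2. D_y = 57/5  [F, E, D are collinear ∩ BD ⟂ FE]
   → D = (6/5, 57/5)
3. G_x = 26/15  [line -13/5·x + -26/5·y + 312/5 = 0 ∩ |GF|² = 4/45]
4. G_y = 167/15  [line -13/5·x + -26/5·y + 312/5 = 0 ∩ |GF|² = 4/45]
   → G = (26/15, 167/15)
5. A_x = -46/5  [C, B, A are collinear ∩ EA ⟂ CB]
6. A_y = 18/5  [C, B, A are collinear ∩ EA ⟂ CB]
   → A = (-46/5, 18/5)

A = (-46/5, 18/5)
D = (6/5, 57/5)
G = (26/15, 167/15)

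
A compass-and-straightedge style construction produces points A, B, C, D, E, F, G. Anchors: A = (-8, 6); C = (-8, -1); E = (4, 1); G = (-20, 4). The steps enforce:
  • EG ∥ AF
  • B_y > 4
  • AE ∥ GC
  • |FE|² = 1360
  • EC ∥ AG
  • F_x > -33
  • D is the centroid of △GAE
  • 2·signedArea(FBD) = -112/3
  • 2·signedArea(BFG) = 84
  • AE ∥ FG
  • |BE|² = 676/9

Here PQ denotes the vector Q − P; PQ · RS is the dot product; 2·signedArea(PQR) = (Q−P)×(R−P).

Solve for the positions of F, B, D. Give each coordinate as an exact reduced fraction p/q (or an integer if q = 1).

B = (-4, 13/3)
D = (-8, 11/3)
F = (-32, 9)

1. F_x = -32  [AE ∥ FG ∩ EG ∥ AF]
2. F_y = 9  [AE ∥ FG ∩ EG ∥ AF]
   → F = (-32, 9)
3. B_x = -4  [line 5·x + 12·y + -32 = 0 ∩ |BE|² = 676/9]
4. B_y = 13/3  [line 5·x + 12·y + -32 = 0 ∩ |BE|² = 676/9]
   → B = (-4, 13/3)
5. D_x = -8  [D is the centroid of △GAE]
6. D_y = 11/3  [D is the centroid of △GAE]
   → D = (-8, 11/3)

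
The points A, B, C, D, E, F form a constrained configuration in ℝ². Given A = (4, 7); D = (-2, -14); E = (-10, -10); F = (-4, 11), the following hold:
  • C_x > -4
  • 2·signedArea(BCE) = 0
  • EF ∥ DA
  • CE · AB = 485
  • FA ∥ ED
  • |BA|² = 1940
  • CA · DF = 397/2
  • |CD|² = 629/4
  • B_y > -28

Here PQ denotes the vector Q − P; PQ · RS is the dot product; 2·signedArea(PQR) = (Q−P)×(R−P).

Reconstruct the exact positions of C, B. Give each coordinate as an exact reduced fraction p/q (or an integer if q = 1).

B = (-24, -27)
C = (-3, -3/2)

1. C_x = -3  [line 2·x + -25·y + -63/2 = 0 ∩ |CD|² = 629/4]
2. C_y = -3/2  [line 2·x + -25·y + -63/2 = 0 ∩ |CD|² = 629/4]
   → C = (-3, -3/2)
3. B_x = -24  [2·signedArea(BCE) = 0 ∩ CE · AB = 485]
4. B_y = -27  [2·signedArea(BCE) = 0 ∩ CE · AB = 485]
   → B = (-24, -27)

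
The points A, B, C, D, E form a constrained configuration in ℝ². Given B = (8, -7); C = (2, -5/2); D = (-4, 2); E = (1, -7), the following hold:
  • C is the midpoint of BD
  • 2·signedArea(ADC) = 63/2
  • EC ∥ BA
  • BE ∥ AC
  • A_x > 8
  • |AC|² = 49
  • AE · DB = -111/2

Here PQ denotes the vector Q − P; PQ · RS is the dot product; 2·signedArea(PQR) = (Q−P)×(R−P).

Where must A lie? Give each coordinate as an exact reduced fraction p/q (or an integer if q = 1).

A = (9, -5/2)

1. A_x = 9  [BE ∥ AC ∩ EC ∥ BA]
2. A_y = -5/2  [BE ∥ AC ∩ EC ∥ BA]
   → A = (9, -5/2)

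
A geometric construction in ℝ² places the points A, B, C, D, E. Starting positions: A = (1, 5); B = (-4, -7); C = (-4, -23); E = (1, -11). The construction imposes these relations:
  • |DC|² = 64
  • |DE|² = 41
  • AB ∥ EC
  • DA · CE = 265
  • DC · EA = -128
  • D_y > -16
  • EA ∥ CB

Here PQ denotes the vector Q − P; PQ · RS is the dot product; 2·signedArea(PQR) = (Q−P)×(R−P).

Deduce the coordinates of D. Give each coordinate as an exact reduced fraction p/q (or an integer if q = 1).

D = (-4, -15)

1. D_x = -4  [DA · CE = 265 ∩ DC · EA = -128]
2. D_y = -15  [DA · CE = 265 ∩ DC · EA = -128]
   → D = (-4, -15)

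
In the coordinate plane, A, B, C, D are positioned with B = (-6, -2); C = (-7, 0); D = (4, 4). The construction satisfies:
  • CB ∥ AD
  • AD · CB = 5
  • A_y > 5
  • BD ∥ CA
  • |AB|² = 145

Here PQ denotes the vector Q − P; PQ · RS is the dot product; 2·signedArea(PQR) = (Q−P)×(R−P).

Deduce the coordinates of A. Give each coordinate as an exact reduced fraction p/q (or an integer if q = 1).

1. A_x = 3  [CB ∥ AD ∩ BD ∥ CA]
2. A_y = 6  [CB ∥ AD ∩ BD ∥ CA]
   → A = (3, 6)

A = (3, 6)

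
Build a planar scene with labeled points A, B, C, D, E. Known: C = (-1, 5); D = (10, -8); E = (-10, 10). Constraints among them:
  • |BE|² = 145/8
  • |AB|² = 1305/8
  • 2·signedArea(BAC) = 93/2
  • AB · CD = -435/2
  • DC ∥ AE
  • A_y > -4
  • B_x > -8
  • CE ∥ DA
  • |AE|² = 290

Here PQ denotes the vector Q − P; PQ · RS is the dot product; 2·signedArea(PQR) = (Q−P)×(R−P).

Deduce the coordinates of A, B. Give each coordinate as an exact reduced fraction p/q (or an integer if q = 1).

1. A_x = 1  [DC ∥ AE ∩ CE ∥ DA]
2. A_y = -3  [DC ∥ AE ∩ CE ∥ DA]
   → A = (1, -3)
3. B_x = -29/4  [2·signedArea(BAC) = 93/2 ∩ AB · CD = -435/2]
4. B_y = 27/4  [2·signedArea(BAC) = 93/2 ∩ AB · CD = -435/2]
   → B = (-29/4, 27/4)

A = (1, -3)
B = (-29/4, 27/4)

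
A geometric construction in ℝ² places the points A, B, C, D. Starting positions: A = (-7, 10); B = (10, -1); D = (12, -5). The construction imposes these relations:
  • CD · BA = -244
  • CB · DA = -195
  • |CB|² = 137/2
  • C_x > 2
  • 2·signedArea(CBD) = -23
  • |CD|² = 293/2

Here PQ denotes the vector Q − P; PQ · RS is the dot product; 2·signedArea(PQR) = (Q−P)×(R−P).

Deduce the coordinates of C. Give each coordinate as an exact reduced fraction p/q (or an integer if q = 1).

C = (5/2, 5/2)

1. C_x = 5/2  [2·signedArea(CBD) = -23 ∩ CD · BA = -244]
2. C_y = 5/2  [2·signedArea(CBD) = -23 ∩ CD · BA = -244]
   → C = (5/2, 5/2)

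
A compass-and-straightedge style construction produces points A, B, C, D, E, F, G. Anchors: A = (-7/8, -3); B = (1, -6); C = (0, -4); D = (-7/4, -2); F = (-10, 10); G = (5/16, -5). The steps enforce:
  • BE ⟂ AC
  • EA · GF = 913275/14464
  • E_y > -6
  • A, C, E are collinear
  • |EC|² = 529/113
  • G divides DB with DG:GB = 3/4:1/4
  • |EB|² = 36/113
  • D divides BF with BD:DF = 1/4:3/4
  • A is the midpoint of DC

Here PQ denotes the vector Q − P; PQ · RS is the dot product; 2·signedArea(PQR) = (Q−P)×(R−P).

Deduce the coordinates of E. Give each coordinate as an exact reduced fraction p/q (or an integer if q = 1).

E = (161/113, -636/113)

1. E_x = 161/113  [A, C, E are collinear ∩ BE ⟂ AC]
2. E_y = -636/113  [A, C, E are collinear ∩ BE ⟂ AC]
   → E = (161/113, -636/113)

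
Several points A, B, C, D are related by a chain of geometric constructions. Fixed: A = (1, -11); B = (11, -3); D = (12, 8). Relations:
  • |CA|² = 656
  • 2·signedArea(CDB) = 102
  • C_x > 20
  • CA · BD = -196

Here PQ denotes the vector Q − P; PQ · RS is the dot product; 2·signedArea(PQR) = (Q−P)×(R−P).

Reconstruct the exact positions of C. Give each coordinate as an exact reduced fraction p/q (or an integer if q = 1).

1. C_x = 21  [2·signedArea(CDB) = 102 ∩ CA · BD = -196]
2. C_y = 5  [2·signedArea(CDB) = 102 ∩ CA · BD = -196]
   → C = (21, 5)

C = (21, 5)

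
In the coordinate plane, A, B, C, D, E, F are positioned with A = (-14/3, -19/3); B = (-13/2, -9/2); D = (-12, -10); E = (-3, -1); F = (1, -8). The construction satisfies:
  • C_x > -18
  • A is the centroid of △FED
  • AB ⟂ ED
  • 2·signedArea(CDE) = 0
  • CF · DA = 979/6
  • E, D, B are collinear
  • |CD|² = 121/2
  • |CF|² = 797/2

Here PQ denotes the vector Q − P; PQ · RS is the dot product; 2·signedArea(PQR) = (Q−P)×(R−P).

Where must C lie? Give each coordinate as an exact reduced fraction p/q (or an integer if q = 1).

1. C_x = -35/2  [2·signedArea(CDE) = 0 ∩ CF · DA = 979/6]
2. C_y = -31/2  [2·signedArea(CDE) = 0 ∩ CF · DA = 979/6]
   → C = (-35/2, -31/2)

C = (-35/2, -31/2)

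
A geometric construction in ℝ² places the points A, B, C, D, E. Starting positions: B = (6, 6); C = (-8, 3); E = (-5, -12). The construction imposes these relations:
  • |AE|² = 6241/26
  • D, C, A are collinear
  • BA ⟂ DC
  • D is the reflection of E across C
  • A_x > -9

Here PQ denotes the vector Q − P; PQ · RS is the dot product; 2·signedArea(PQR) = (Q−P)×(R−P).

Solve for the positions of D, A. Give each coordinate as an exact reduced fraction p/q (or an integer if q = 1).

A = (-209/26, 83/26)
D = (-11, 18)

1. D_x = -11  [D is the reflection of E across C]
2. D_y = 18  [D is the reflection of E across C]
   → D = (-11, 18)
3. A_x = -209/26  [D, C, A are collinear ∩ BA ⟂ DC]
4. A_y = 83/26  [D, C, A are collinear ∩ BA ⟂ DC]
   → A = (-209/26, 83/26)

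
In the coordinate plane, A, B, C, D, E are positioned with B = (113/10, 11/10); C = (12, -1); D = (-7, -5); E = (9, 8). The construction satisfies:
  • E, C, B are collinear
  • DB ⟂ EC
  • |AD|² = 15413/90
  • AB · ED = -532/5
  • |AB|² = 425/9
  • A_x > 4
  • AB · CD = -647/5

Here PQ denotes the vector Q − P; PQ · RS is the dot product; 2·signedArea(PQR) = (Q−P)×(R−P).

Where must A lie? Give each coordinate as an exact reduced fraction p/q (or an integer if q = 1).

1. A_x = 133/30  [AB · CD = -647/5 ∩ AB · ED = -532/5]
2. A_y = 41/30  [AB · CD = -647/5 ∩ AB · ED = -532/5]
   → A = (133/30, 41/30)

A = (133/30, 41/30)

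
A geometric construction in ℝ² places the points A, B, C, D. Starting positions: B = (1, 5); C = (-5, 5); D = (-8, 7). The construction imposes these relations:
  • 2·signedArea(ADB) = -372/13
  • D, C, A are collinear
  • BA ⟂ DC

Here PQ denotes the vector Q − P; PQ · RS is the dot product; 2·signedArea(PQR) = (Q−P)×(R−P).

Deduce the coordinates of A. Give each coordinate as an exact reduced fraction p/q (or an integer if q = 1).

1. A_x = -11/13  [D, C, A are collinear ∩ BA ⟂ DC]
2. A_y = 29/13  [D, C, A are collinear ∩ BA ⟂ DC]
   → A = (-11/13, 29/13)

A = (-11/13, 29/13)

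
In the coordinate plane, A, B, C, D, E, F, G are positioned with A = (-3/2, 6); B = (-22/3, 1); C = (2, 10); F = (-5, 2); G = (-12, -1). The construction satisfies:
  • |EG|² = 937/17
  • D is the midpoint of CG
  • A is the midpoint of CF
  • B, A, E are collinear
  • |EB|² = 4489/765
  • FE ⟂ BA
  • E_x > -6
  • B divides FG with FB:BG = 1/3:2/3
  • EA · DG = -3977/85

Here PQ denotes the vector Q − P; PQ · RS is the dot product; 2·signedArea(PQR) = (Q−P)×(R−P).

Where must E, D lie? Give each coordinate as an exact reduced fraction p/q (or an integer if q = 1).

1. E_x = -467/85  [B, A, E are collinear ∩ FE ⟂ BA]
2. E_y = 219/85  [B, A, E are collinear ∩ FE ⟂ BA]
   → E = (-467/85, 219/85)
3. D_x = -5  [D is the midpoint of CG]
4. D_y = 9/2  [D is the midpoint of CG]
   → D = (-5, 9/2)

D = (-5, 9/2)
E = (-467/85, 219/85)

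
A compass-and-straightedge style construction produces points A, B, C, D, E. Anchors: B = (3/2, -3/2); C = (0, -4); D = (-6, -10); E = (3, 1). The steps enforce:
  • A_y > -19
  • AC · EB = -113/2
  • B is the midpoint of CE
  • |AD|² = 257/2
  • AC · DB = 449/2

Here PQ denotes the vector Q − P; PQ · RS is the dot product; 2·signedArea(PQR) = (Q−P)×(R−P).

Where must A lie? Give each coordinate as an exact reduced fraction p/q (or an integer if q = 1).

1. A_x = -27/2  [AC · DB = 449/2 ∩ AC · EB = -113/2]
2. A_y = -37/2  [AC · DB = 449/2 ∩ AC · EB = -113/2]
   → A = (-27/2, -37/2)

A = (-27/2, -37/2)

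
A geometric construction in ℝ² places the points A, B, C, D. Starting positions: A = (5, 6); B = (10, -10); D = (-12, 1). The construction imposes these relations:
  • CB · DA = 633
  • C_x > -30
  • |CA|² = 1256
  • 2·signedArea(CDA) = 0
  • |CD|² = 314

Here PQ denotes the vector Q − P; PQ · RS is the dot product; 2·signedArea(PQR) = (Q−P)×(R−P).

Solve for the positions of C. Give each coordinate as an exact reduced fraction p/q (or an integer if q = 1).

1. C_x = -29  [2·signedArea(CDA) = 0 ∩ CB · DA = 633]
2. C_y = -4  [2·signedArea(CDA) = 0 ∩ CB · DA = 633]
   → C = (-29, -4)

C = (-29, -4)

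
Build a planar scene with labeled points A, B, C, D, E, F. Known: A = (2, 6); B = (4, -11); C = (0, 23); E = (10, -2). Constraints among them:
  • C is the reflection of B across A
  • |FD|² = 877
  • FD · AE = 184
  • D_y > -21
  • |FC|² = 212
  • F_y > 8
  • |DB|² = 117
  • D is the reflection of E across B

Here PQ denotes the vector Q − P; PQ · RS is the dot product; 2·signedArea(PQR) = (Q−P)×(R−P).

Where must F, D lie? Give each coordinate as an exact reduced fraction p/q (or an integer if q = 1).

1. D_x = -2  [D is the reflection of E across B]
2. D_y = -20  [D is the reflection of E across B]
   → D = (-2, -20)
3. F_x = 4  [line -8·x + 8·y + -40 = 0 ∩ |FD|² = 877]
4. F_y = 9  [line -8·x + 8·y + -40 = 0 ∩ |FD|² = 877]
   → F = (4, 9)

D = (-2, -20)
F = (4, 9)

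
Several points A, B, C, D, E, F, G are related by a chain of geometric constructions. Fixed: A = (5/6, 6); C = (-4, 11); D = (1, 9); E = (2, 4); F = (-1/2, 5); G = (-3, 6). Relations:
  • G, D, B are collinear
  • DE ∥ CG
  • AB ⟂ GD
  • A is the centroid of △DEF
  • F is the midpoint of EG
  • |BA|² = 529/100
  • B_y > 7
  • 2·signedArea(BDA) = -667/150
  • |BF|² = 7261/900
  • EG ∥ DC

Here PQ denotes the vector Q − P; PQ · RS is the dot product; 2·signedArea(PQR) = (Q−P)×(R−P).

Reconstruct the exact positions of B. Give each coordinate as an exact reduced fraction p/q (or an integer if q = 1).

B = (-41/75, 196/25)

1. B_x = -41/75  [G, D, B are collinear ∩ AB ⟂ GD]
2. B_y = 196/25  [G, D, B are collinear ∩ AB ⟂ GD]
   → B = (-41/75, 196/25)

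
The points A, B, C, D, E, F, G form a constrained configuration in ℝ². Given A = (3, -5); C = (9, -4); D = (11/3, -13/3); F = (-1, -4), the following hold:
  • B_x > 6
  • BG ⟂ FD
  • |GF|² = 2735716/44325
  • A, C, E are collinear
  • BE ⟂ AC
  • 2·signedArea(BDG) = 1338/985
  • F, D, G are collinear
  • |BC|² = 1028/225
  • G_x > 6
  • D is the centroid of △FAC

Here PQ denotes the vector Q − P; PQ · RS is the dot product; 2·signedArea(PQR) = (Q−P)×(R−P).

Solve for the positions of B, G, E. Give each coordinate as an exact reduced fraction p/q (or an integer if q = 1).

B = (103/15, -62/15)
E = (1277/185, -2414/555)
G = (20201/2955, -13474/2955)

1. G_x = 20201/2955  [line 1/3·x + 14/3·y + 19 = 0 ∩ |GF|² = 2735716/44325]
2. G_y = -13474/2955  [line 1/3·x + 14/3·y + 19 = 0 ∩ |GF|² = 2735716/44325]
   → G = (20201/2955, -13474/2955)
3. B_x = 103/15  [2·signedArea(BDG) = 1338/985 ∩ BG ⟂ FD]
4. B_y = -62/15  [2·signedArea(BDG) = 1338/985 ∩ BG ⟂ FD]
   → B = (103/15, -62/15)
5. E_x = 1277/185  [A, C, E are collinear ∩ BE ⟂ AC]
6. E_y = -2414/555  [A, C, E are collinear ∩ BE ⟂ AC]
   → E = (1277/185, -2414/555)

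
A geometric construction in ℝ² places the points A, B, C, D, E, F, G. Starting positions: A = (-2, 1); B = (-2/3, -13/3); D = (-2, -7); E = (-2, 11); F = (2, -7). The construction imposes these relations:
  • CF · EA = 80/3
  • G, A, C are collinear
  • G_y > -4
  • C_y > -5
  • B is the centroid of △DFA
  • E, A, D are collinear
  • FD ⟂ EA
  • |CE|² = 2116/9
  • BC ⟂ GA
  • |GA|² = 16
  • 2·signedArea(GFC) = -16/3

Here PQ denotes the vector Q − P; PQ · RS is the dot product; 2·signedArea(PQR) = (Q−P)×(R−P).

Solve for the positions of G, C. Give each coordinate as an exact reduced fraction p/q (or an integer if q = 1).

1. C_y = -13/3  [CF · EA = 80/3]
2. C_x = -2  [|CE|² = 2116/9]
   → C = (-2, -13/3)
3. G_x = -2  [2·signedArea(GFC) = -16/3 ∩ G, A, C are collinear]
4. G_y = -3  [2·signedArea(GFC) = -16/3 ∩ G, A, C are collinear]
   → G = (-2, -3)

C = (-2, -13/3)
G = (-2, -3)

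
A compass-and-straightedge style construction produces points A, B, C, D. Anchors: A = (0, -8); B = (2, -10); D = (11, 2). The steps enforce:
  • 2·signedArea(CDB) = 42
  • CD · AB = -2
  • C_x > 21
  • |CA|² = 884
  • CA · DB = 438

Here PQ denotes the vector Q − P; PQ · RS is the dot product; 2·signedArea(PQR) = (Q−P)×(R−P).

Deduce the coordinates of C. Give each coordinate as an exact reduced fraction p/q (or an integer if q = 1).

C = (22, 12)

1. C_x = 22  [CA · DB = 438 ∩ CD · AB = -2]
2. C_y = 12  [CA · DB = 438 ∩ CD · AB = -2]
   → C = (22, 12)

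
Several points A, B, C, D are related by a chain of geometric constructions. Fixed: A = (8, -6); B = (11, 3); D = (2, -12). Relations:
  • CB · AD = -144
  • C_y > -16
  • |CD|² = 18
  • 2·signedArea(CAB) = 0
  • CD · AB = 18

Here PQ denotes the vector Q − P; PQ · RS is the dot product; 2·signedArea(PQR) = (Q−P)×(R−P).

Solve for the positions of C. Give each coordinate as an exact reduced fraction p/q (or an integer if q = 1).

C = (5, -15)

1. C_x = 5  [2·signedArea(CAB) = 0 ∩ CB · AD = -144]
2. C_y = -15  [2·signedArea(CAB) = 0 ∩ CB · AD = -144]
   → C = (5, -15)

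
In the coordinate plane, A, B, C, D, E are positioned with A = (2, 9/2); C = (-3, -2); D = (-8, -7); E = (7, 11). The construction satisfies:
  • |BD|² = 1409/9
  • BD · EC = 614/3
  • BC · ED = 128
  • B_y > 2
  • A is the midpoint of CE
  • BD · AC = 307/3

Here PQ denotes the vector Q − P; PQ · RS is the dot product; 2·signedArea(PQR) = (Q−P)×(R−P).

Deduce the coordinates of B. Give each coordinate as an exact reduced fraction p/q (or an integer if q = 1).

B = (1/3, 7/3)

1. B_x = 1/3  [BD · AC = 307/3 ∩ BC · ED = 128]
2. B_y = 7/3  [BD · AC = 307/3 ∩ BC · ED = 128]
   → B = (1/3, 7/3)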